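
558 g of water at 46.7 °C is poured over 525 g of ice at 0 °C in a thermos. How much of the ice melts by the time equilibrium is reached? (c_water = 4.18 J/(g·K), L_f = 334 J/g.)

m_melted ≈ 326 g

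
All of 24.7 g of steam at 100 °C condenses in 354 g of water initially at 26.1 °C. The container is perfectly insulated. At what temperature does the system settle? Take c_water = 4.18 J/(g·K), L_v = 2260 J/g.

Energy conservation, ΣQ = 0:
condense steam: −24.7×2260 = −55822; condensed water 100 °C→T: 103.25(T − 100); original water: 1479.7(T − 26.1)
1583 T = 55822 + 10325 + 38621 = 104767
T ≈ 66.18 °C, under the boiling point, so the assumption holds.

T_f ≈ 66.2 °C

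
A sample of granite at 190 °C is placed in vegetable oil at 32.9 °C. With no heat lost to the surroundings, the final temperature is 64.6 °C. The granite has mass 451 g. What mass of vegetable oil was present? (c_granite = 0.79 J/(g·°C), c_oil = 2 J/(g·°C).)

Net heat exchanged in the isolated system is zero:
451×0.79×(64.6 − 190) + m×2×(64.6 − 32.9) = 0
63.4 m = 44679
m = 44679/63.4 ≈ 704.7 g

m ≈ 705 g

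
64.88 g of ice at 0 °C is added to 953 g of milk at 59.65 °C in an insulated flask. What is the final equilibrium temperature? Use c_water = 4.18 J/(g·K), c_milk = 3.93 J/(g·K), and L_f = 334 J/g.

T_f ≈ 50.2 °C

Energy conservation, ΣQ = 0:
melt ice: 64.88×334 = 21670
  meltwater 0→T: 64.88×4.18×T = 271.2 T
  milk cools: 953×3.93×(T − 59.65) = 3745.3(T − 59.65)
4016.5 T = 223407 − 21670 = 201737
T ≈ 50.23 °C (positive, so assuming full melt was valid).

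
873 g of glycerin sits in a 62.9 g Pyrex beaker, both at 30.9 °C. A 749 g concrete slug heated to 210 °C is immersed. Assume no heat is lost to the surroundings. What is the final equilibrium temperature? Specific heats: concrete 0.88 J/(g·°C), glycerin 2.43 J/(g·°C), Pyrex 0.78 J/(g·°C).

Setting the total heat transfer to zero:
749*0.88*(T − 210) + 873*2.43*(T − 30.9) + 62.9*0.78*(T − 30.9) = 0
(659.12 + 2121.4 + 49.06) T = 659.12*210 + 2121.4*30.9 + 49.06*30.9
T = 205482/2829.6 ≈ 72.62 °C

T_f ≈ 72.6 °C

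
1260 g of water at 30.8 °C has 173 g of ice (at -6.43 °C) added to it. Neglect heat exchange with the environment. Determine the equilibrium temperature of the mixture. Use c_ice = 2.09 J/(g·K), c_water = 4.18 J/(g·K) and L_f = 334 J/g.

Sum of m c ΔT and latent-heat terms is zero:
ice -6.43→0 °C: 173×2.09×6.43 = 2324.9
  latent heat to melt: 173×334 = 57782
  warm the meltwater: 723.14 T
  water cools: 1260×4.18×(T − 30.8) = 5266.8(T − 30.8)
5989.9 T = 162217 − 60107 = 102111
T ≈ 17.05 °C — above 0 °C, consistent with complete melting.

T_f ≈ 17.0 °C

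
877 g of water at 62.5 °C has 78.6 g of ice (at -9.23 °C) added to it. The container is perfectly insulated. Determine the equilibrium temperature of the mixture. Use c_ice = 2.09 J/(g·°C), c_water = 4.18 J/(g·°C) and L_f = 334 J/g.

T_f ≈ 50.4 °C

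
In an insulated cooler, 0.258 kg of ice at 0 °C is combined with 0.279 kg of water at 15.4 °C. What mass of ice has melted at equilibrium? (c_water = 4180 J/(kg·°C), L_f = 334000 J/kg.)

Water can give up m c ΔT = 0.279×4180×15.4 = 17960 J before reaching 0 °C.
Fully melting the ice requires m_ice L_f = 0.258×334000 = 86172 J.
17960 J < 86172 J, so only part of the ice melts and the system sits at 0 °C.
m_melted×334000 = 17960  ⇒  m_melted ≈ 0.05377 kg.

m_melted ≈ 0.0538 kg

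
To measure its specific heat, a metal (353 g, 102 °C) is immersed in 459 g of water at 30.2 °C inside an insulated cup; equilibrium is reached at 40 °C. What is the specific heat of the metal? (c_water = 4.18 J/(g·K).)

m_s c (T_s − T_f) = m_water c_water (T_f − T_0):
353·c·(102 − 40) = 459·4.18·(40 − 30.2)
21886 c = 18802  ⇒  c ≈ 0.8591 J/(g·K)

c ≈ 0.859 J/(g·K)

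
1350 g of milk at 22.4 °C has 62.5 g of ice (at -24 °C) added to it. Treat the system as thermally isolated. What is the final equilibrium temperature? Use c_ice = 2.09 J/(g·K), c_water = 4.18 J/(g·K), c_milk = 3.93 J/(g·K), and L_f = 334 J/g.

Energy conservation, ΣQ = 0:
ice -24→0 °C: 62.5·2.09·24 = 3135
  fusion: m_ice L_f = 62.5·334 = 20875
  meltwater 0→T: 62.5·4.18·T = 261.25 T
  milk: 5305.5(T − 22.4)
5566.8 T = 118843 − 24010 = 94833
T ≈ 17.04 °C (positive, so assuming full melt was valid).

T_f ≈ 17.0 °C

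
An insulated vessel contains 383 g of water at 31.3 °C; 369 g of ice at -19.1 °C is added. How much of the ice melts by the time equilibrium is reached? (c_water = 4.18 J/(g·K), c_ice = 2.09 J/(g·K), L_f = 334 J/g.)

Water can give up m c ΔT = 383·4.18·31.3 = 50109 J before reaching 0 °C.
Warming the ice to 0 °C takes 369·2.09·19.1 = 14730 J, leaving 35379 J for melting.
To melt every bit of ice: 369·334 = 123246 J.
That's not enough to melt it all — equilibrium is at 0 °C with ice remaining.
m_melted·334 = 35379  ⇒  m_melted ≈ 105.9 g.

m_melted ≈ 106 g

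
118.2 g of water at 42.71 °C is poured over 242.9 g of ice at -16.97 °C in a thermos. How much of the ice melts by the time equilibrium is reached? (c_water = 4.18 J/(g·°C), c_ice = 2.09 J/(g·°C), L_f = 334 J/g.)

m_melted ≈ 37.4 g

Heat available from the water dropping to 0 °C: 118.2×4.18×42.71 = 21102 J.
Of that, 242.9×2.09×16.97 = 8615 J goes to bring the ice to 0 °C, leaving 12487 J.
Fully melting the ice requires m_ice L_f = 242.9×334 = 81129 J.
Since 12487 < 81129 J, not all the ice melts; equilibrium is at 0 °C.
m_melt = 12487 / L_f = 37.39 g.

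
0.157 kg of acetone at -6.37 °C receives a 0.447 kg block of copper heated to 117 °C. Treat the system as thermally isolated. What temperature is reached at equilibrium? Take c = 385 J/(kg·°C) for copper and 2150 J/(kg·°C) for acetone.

T_f ≈ 35.3 °C

Set heat shed by the hot body equal to heat absorbed by the cold body:
0.447·385·(117 − T) = 0.157·2150·(T − (-6.37))
172.09(117 − T) = 337.55(T − (-6.37))
509.64 T = 17985  ⇒  T ≈ 35.29 °C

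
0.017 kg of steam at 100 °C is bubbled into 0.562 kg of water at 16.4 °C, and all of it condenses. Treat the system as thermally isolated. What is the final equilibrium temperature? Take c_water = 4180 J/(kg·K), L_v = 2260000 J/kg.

Let T be the final temperature. ΣQ_i = 0:
steam→water at 100 °C releases m L_v = 0.017×2260000 = 38420; condensed water 100 °C→T: 71.06(T − 100); water warms: 0.562×4180×(T − 16.4) = 2349.2(T − 16.4)
2420.2 T = 38420 + 7106 + 38526 = 84052
T ≈ 34.73 °C — below 100 °C, confirming all the steam condensed.

T_f ≈ 34.7 °C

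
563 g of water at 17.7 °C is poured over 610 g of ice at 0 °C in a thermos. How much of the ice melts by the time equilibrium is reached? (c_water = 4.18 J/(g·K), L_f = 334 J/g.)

Water can give up m c ΔT = 563×4.18×17.7 = 41654 J before reaching 0 °C.
To melt every bit of ice: 610×334 = 203740 J.
41654 J < 203740 J, so only part of the ice melts and the system sits at 0 °C.
m_melted×334 = 41654  ⇒  m_melted ≈ 124.7 g.

m_melted ≈ 125 g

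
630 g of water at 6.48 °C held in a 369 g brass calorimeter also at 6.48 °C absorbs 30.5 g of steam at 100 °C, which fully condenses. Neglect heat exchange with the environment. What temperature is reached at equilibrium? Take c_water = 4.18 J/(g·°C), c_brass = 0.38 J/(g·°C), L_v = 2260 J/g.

Heat gained plus heat lost sum to zero:
condense steam: −30.5×2260 = −68930; condensed water 100 °C→T: 127.49(T − 100); water warms: 630×4.18×(T − 6.48) = 2633.4(T − 6.48); brass cup: 369×0.38×(T − 6.48) = 140.22(T − 6.48)
2901.1 T = 68930 + 12749 + 17973 = 99652
T ≈ 34.35 °C (< 100 °C, so full condensation is consistent).

T_f ≈ 34.3 °C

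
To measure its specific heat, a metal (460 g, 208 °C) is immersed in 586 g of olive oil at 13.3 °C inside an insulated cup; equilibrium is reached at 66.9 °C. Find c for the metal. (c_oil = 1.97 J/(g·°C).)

c ≈ 0.953 J/(g·°C)

Setting the total heat transfer to zero:
460·c·(66.9 − 208) + 586·1.97·(66.9 − 13.3) = 0
-64906 c = -61877
c = -61877/-64906 ≈ 0.9533 J/(g·°C)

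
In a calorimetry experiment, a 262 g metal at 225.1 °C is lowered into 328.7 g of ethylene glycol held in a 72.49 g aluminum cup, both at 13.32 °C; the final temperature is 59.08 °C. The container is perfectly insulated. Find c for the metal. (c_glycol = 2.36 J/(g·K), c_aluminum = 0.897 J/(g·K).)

c ≈ 0.884 J/(g·K)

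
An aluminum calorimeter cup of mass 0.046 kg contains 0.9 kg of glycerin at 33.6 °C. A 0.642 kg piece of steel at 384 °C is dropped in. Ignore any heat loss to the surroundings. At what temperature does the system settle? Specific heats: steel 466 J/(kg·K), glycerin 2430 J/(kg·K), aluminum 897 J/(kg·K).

T_f ≈ 75.1 °C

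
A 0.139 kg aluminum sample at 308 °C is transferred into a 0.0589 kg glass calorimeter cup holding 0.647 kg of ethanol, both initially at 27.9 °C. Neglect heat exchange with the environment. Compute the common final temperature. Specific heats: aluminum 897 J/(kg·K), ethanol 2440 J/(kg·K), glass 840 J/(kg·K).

Heat gained plus heat lost sum to zero:
0.139·897·(T − 308) + 0.647·2440·(T − 27.9) + 0.0589·840·(T − 27.9) = 0
124.68(T − 308) + 1578.7(T − 27.9) + 49.48(T − 27.9) = 0
1752.8 T = 83828
T = 83828 / 1752.8 = 47.8 °C

T_f ≈ 47.8 °C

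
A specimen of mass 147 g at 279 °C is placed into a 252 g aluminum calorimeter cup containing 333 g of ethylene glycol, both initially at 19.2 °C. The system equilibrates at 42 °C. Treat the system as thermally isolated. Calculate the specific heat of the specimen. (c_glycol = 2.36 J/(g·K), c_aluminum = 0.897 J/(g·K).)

Let T be the final temperature. ΣQ_i = 0:
147×c×(42 − 279) + 333×2.36×(42 − 19.2) + 252×0.897×(42 − 19.2) = 0
-34839 c = -23072
c = -23072/-34839 ≈ 0.6622 J/(g·K)

c ≈ 0.662 J/(g·K)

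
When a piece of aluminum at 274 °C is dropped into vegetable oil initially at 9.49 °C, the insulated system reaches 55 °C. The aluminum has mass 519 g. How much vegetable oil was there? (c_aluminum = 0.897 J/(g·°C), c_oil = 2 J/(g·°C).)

m ≈ 1120 g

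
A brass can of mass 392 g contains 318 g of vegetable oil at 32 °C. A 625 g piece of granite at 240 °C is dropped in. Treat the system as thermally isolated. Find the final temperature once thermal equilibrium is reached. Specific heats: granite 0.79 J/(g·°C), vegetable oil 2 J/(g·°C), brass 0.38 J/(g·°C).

T_f ≈ 112.3 °C

Net heat exchanged in the isolated system is zero:
625*0.79*(T − 240) + 318*2*(T − 32) + 392*0.38*(T − 32) = 0
493.75(T − 240) + 636(T − 32) + 148.96(T − 32) = 0
1278.7 T = 143619
T ≈ 112.32 °C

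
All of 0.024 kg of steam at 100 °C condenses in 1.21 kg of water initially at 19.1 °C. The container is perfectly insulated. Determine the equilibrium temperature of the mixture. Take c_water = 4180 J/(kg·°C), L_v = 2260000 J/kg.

Sum of m c ΔT and latent-heat terms is zero:
steam→water at 100 °C releases m L_v = 0.024×2260000 = 54240; condensed water 100 °C→T: 100.32(T − 100); water warms: 1.21×4180×(T − 19.1) = 5057.8(T − 19.1)
5158.1 T = 54240 + 10032 + 96604 = 160876
T ≈ 31.19 °C (< 100 °C, so full condensation is consistent).

T_f ≈ 31.2 °C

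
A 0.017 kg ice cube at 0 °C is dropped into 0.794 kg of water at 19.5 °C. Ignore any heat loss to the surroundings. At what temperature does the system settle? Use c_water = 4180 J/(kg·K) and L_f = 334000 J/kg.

T_f ≈ 17.4 °C

Net heat exchanged in the isolated system is zero:
melt ice: 0.017×334000 = 5678; warm the meltwater: 71.06 T; water: 3318.9(T − 19.5)
3390 T = 64719 − 5678 = 59041
T ≈ 17.42 °C — above 0 °C, consistent with complete melting.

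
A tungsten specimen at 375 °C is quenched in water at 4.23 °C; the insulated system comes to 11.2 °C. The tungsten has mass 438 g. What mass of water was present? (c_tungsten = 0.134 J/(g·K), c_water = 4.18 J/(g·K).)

m ≈ 733 g

Conservation of energy gives ΣQ = 0:
438·0.134·(11.2 − 375) + m·4.18·(11.2 − 4.23) = 0
29.13 m = 21352
m = 21352/29.13 ≈ 732.9 g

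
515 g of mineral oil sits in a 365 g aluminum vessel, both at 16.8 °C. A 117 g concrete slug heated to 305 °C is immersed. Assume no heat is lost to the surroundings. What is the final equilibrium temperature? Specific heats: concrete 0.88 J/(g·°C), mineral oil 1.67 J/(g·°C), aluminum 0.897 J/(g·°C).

Let T be the final temperature. ΣQ_i = 0:
117×0.88×(T − 305) + 515×1.67×(T − 16.8) + 365×0.897×(T − 16.8) = 0
102.96(T − 305) + 860.05(T − 16.8) + 327.41(T − 16.8) = 0
1290.4 T = 51352
T ≈ 39.79 °C

T_f ≈ 39.8 °C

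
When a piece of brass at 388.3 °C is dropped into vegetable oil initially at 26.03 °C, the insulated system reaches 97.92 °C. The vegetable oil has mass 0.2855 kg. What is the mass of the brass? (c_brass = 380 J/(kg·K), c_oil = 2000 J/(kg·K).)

Heat gained plus heat lost sum to zero:
m×380×(97.92 − 388.3) + 0.2855×2000×(97.92 − 26.03) = 0
-110344 m = -41049
m = -41049/-110344 ≈ 0.372 kg

m ≈ 0.372 kg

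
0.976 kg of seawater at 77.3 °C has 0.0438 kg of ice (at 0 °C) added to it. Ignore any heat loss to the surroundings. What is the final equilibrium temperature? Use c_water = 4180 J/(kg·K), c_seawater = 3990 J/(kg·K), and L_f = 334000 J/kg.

T_f ≈ 70.2 °C

Sum of m c ΔT and latent-heat terms is zero:
latent heat to melt: 0.0438·334000 = 14629; meltwater 0→T: 0.0438·4180·T = 183.08 T; seawater: 3894.2(T − 77.3)
4077.3 T = 301025 − 14629 = 286396
T ≈ 70.24 °C — above 0 °C, consistent with complete melting.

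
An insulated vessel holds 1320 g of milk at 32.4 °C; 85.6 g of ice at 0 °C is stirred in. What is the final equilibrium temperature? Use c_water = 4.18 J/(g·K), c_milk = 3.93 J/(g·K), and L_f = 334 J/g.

Sum of m c ΔT and latent-heat terms is zero:
fusion: m_ice L_f = 85.6×334 = 28590
  meltwater 0→T: 85.6×4.18×T = 357.81 T
  milk cools: 1320×3.93×(T − 32.4) = 5187.6(T − 32.4)
5545.4 T = 168078 − 28590 = 139488
T ≈ 25.15 °C (positive, so assuming full melt was valid).

T_f ≈ 25.2 °C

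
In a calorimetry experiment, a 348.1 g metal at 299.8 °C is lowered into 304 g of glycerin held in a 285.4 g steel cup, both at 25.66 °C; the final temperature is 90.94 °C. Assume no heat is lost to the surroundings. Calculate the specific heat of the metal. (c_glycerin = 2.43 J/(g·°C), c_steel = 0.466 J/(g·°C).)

c ≈ 0.783 J/(g·°C)

Let T be the final temperature. ΣQ_i = 0:
348.1×c×(90.94 − 299.8) + 304×2.43×(90.94 − 25.66) + 285.4×0.466×(90.94 − 25.66) = 0
-72704 c = -56906
c = -56906/-72704 ≈ 0.7827 J/(g·°C)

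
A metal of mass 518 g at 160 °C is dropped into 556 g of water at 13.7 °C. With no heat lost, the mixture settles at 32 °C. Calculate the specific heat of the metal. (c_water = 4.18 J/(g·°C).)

c ≈ 0.641 J/(g·°C)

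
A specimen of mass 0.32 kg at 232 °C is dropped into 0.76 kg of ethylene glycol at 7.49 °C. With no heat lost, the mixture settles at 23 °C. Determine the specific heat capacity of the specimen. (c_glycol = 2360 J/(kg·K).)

c ≈ 416 J/(kg·K)

Let T be the final temperature. ΣQ_i = 0:
0.32·c·(23 − 232) + 0.76·2360·(23 − 7.49) = 0
-66.88 c = -27819
c = -27819/-66.88 ≈ 415.9 J/(kg·K)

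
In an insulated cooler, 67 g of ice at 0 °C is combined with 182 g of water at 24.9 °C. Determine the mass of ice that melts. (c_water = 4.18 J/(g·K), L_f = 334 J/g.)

Water can give up m c ΔT = 182·4.18·24.9 = 18943 J before reaching 0 °C.
To melt every bit of ice: 67·334 = 22378 J.
That's not enough to melt it all — equilibrium is at 0 °C with ice remaining.
m_melted·334 = 18943  ⇒  m_melted ≈ 56.72 g.

m_melted ≈ 56.7 g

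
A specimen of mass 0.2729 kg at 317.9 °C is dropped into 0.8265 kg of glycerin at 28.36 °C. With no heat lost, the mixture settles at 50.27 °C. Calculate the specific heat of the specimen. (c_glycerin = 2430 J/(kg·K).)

c ≈ 602 J/(kg·K)

m_s c (T_s − T_f) = m_glycerin c_glycerin (T_f − T_0):
0.2729·c·(317.9 − 50.27) = 0.8265·2430·(50.27 − 28.36)
73.04 c = 44004  ⇒  c ≈ 602.5 J/(kg·K)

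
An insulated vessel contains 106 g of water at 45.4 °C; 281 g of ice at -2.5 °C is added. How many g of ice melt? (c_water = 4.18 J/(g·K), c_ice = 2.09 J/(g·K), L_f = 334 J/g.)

Heat available from the water dropping to 0 °C: 106×4.18×45.4 = 20116 J.
Of that, 281×2.09×2.5 = 1468.2 J goes to bring the ice to 0 °C, leaving 18648 J.
Fully melting the ice requires m_ice L_f = 281×334 = 93854 J.
Since 18648 < 93854 J, not all the ice melts; equilibrium is at 0 °C.
m_melt = 18648 / L_f = 55.83 g.

m_melted ≈ 55.8 g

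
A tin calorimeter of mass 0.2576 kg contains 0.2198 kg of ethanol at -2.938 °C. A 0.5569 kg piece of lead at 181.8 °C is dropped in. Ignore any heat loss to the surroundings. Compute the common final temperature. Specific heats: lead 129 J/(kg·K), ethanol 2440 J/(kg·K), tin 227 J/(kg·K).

T_f ≈ 17.0 °C

Energy conservation, ΣQ = 0:
0.5569·129·(T − 181.8) + 0.2198·2440·(T − (-2.938)) + 0.2576·227·(T − (-2.938)) = 0
666.63 T = 11313
T = 11313/666.63 ≈ 16.97 °C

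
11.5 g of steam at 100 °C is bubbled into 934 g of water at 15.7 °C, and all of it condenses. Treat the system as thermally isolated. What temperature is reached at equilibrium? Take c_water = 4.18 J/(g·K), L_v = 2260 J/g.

T_f ≈ 23.3 °C

Conservation of energy gives ΣQ = 0:
steam→water at 100 °C releases m L_v = 11.5·2260 = 25990
  condensate cools 100→T: 11.5·4.18·(T − 100) = 48.07(T − 100)
  water warms: 934·4.18·(T − 15.7) = 3904.1(T − 15.7)
3952.2 T = 25990 + 4807 + 61295 = 92092
T ≈ 23.30 °C, under the boiling point, so the assumption holds.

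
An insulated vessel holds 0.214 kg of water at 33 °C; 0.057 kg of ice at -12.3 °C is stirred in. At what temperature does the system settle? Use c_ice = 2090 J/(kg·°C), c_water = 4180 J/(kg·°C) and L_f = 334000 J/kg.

T_f ≈ 8.0 °C

Heat gained plus heat lost sum to zero:
warm ice to 0 °C: 0.057×2090×(0 − (-12.3)) = 1465.3; latent heat to melt: 0.057×334000 = 19038; meltwater 0→T: 0.057×4180×T = 238.26 T; water: 894.52(T − 33)
1132.8 T = 29519 − 20503 = 9015.9
T ≈ 7.96 °C. Since T > 0 °C, the all-ice-melts assumption holds.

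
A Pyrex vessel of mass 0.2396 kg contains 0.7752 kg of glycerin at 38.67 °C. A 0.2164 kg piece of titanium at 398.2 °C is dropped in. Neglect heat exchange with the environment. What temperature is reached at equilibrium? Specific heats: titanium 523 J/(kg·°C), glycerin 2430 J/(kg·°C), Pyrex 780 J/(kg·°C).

Net heat exchanged in the isolated system is zero:
0.2164*523*(T − 398.2) + 0.7752*2430*(T − 38.67) + 0.2396*780*(T − 38.67) = 0
113.18(T − 398.2) + 1883.7(T − 38.67) + 186.89(T − 38.67) = 0
(113.18 + 1883.7 + 186.89) T = 113.18*398.2 + 1883.7*38.67 + 186.89*38.67
T = 125138/2183.8 ≈ 57.30 °C

T_f ≈ 57.3 °C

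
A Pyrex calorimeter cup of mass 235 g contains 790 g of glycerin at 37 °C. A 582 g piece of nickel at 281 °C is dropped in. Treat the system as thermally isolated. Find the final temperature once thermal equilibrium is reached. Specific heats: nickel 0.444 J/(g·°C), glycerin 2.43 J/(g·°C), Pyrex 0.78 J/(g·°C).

T_f ≈ 63.7 °C

Let T be the final temperature. ΣQ_i = 0:
582·0.444·(T − 281) + 790·2.43·(T − 37) + 235·0.78·(T − 37) = 0
2361.4 T = 150424
T = 150424 / 2361.4 = 63.7 °C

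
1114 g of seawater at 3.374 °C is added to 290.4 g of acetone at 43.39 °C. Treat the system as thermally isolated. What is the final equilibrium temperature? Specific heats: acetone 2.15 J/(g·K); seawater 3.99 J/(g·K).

T_f ≈ 8.3 °C

Energy conservation, ΣQ = 0:
290.4*2.15*(T − 43.39) + 1114*3.99*(T − 3.374) = 0
(624.36 + 4444.9) T = 624.36*43.39 + 4444.9*3.374
T = 42088 / 5069.2 = 8.3 °C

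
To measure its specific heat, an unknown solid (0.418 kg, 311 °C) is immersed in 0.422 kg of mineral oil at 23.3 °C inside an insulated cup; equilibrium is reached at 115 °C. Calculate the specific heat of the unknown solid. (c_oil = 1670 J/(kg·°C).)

c ≈ 789 J/(kg·°C)

Setting the total heat transfer to zero:
0.418×c×(115 − 311) + 0.422×1670×(115 − 23.3) = 0
-81.93 c = -64625
c = -64625/-81.93 ≈ 788.8 J/(kg·°C)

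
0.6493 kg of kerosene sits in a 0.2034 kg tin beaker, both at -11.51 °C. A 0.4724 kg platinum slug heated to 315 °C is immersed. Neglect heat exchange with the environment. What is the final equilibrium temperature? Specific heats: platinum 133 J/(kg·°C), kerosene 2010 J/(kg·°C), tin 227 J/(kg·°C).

Taking heat into each body as positive, Σ m c ΔT = 0:
0.4724·133·(T − 315) + 0.6493·2010·(T − (-11.51)) + 0.2034·227·(T − (-11.51)) = 0
62.83(T − 315) + 1305.1(T − (-11.51)) + 46.17(T − (-11.51)) = 0
1414.1 T = 4238.1
T = 4238.1/1414.1 ≈ 3.00 °C

T_f ≈ 3.0 °C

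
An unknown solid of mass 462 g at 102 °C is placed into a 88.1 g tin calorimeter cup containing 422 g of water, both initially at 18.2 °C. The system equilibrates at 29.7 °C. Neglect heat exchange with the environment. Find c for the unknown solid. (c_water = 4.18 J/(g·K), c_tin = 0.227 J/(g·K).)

Heat gained plus heat lost sum to zero:
462×c×(29.7 − 102) + 422×4.18×(29.7 − 18.2) + 88.1×0.227×(29.7 − 18.2) = 0
-33403 c = -20516
c = -20516/-33403 ≈ 0.6142 J/(g·K)

c ≈ 0.614 J/(g·K)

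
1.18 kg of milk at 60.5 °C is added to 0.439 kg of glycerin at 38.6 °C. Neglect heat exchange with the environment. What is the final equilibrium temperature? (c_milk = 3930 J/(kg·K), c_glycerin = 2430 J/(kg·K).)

Energy conservation, ΣQ = 0:
1.18·3930·(T − 60.5) + 0.439·2430·(T − 38.6) = 0
4637.4(T − 60.5) + 1066.8(T − 38.6) = 0
(4637.4 + 1066.8) T = 4637.4·60.5 + 1066.8·38.6
T ≈ 56.40 °C

T_f ≈ 56.4 °C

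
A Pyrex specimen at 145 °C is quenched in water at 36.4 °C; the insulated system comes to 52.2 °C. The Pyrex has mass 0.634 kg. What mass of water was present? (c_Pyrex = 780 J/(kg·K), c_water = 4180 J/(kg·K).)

m ≈ 0.695 kg

|Q_Pyrex| = |Q_water|:
0.634·780·(145 − 52.2) = m·4180·(52.2 − 36.4)
66044 m = 45891  ⇒  m ≈ 0.6949 kg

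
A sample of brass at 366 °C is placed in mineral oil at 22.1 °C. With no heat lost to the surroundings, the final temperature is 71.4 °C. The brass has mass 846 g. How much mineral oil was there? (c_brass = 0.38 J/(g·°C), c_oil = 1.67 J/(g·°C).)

m ≈ 1150 g

Taking heat into each body as positive, Σ m c ΔT = 0:
846×0.38×(71.4 − 366) + m×1.67×(71.4 − 22.1) = 0
82.33 m = 94708
m = 94708/82.33 ≈ 1150 g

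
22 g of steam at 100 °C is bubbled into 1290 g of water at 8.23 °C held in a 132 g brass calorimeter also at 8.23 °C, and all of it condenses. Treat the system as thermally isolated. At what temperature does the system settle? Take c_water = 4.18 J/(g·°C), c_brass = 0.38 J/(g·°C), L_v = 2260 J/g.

Conservation of energy gives ΣQ = 0:
latent heat released on condensation: 22×2260 = 49720
  condensed water 100 °C→T: 91.96(T − 100)
  original water: 5392.2(T − 8.23)
  brass cup: 132×0.38×(T − 8.23) = 50.16(T − 8.23)
5534.3 T = 49720 + 9196 + 44791 = 103707
T ≈ 18.74 °C — below 100 °C, confirming all the steam condensed.

T_f ≈ 18.7 °C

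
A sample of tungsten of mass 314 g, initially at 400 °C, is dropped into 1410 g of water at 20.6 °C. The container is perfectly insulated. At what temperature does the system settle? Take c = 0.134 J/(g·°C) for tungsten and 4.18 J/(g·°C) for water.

T_f ≈ 23.3 °C

T_f is the heat-capacity-weighted average of the initial temperatures:
T_f = (42.08*400 + 5893.8*20.6) / (42.08 + 5893.8)
    = 138243 / 5935.9 ≈ 23.29 °C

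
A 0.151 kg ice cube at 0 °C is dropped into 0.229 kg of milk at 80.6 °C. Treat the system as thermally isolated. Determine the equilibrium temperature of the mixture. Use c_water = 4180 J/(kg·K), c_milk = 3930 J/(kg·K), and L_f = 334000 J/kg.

T_f ≈ 14.4 °C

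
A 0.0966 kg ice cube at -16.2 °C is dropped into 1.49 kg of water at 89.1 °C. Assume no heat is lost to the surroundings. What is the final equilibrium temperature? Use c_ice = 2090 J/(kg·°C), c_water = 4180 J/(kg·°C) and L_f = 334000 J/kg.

Heat gained plus heat lost sum to zero:
ice -16.2→0 °C: 0.0966×2090×16.2 = 3270.7; latent heat to melt: 0.0966×334000 = 32264; warm the meltwater: 403.79 T; water cools: 1.49×4180×(T − 89.1) = 6228.2(T − 89.1)
6632 T = 554933 − 35535 = 519398
T ≈ 78.32 °C. Since T > 0 °C, the all-ice-melts assumption holds.

T_f ≈ 78.3 °C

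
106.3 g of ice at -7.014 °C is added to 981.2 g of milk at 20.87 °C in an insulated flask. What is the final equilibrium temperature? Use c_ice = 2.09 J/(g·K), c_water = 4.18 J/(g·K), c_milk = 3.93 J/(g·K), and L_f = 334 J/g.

Net heat exchanged in the isolated system is zero:
ice -7.014→0 °C: 106.3·2.09·7.014 = 1558.3
  fusion: m_ice L_f = 106.3·334 = 35504
  meltwater 0→T: 106.3·4.18·T = 444.33 T
  milk cools: 981.2·3.93·(T − 20.87) = 3856.1(T − 20.87)
4300.5 T = 80477 − 37062 = 43415
T ≈ 10.10 °C (positive, so assuming full melt was valid).

T_f ≈ 10.1 °C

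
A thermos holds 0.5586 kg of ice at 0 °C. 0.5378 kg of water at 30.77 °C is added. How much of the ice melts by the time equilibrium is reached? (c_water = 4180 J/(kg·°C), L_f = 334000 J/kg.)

Cooling the water to 0 °C releases 0.5378·4180·30.77 = 69171 J.
To melt every bit of ice: 0.5586·334000 = 186572 J.
69171 J < 186572 J, so only part of the ice melts and the system sits at 0 °C.
Mass melted = 69171/334000 ≈ 0.2071 kg.

m_melted ≈ 0.207 kg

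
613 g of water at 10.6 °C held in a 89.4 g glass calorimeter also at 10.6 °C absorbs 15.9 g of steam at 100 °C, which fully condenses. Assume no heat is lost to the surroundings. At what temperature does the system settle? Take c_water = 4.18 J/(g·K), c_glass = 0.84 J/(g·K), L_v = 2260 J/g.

T_f ≈ 26.1 °C

Net heat exchanged in the isolated system is zero:
steam→water at 100 °C releases m L_v = 15.9·2260 = 35934; condensed water 100 °C→T: 66.46(T − 100); water warms: 613·4.18·(T − 10.6) = 2562.3(T − 10.6); glass cup: 89.4·0.84·(T − 10.6) = 75.1(T − 10.6)
2703.9 T = 35934 + 6646.2 + 27957 = 70537
T ≈ 26.09 °C, under the boiling point, so the assumption holds.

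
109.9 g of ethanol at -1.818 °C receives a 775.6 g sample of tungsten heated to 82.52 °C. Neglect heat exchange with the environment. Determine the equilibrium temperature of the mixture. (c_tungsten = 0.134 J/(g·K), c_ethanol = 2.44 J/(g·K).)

T_f ≈ 21.7 °C

T_f is the heat-capacity-weighted average of the initial temperatures:
T_f = (103.93·82.52 + 268.16·(-1.818)) / (103.93 + 268.16)
    = 8088.8 / 372.09 ≈ 21.74 °C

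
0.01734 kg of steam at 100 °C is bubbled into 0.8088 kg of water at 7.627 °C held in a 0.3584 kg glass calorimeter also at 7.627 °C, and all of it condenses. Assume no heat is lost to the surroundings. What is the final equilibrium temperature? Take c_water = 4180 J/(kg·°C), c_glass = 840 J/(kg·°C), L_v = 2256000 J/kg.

T_f ≈ 19.8 °C

Energy conservation, ΣQ = 0:
condense steam: −0.01734·2256000 = −39119; condensate cools 100→T: 0.01734·4180·(T − 100) = 72.48(T − 100); water warms: 0.8088·4180·(T − 7.627) = 3380.8(T − 7.627); cup: 301.06(T − 7.627)
3754.3 T = 39119 + 7248.1 + 28081 = 74449
T ≈ 19.83 °C — below 100 °C, confirming all the steam condensed.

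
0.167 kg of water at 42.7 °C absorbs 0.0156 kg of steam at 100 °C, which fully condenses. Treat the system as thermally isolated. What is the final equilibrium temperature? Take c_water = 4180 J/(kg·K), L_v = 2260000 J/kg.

T_f ≈ 93.8 °C

Setting the total heat transfer to zero:
condense steam: −0.0156·2260000 = −35256
  condensed water 100 °C→T: 65.21(T − 100)
  original water: 698.06(T − 42.7)
763.27 T = 35256 + 6520.8 + 29807 = 71584
T ≈ 93.79 °C, under the boiling point, so the assumption holds.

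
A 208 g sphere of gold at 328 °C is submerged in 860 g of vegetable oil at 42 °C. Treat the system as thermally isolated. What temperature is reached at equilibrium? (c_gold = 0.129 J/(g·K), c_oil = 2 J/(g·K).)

Let T be the final temperature. ΣQ_i = 0:
208·0.129·(T − 328) + 860·2·(T − 42) = 0
26.83(T − 328) + 1720(T − 42) = 0
1746.8 T = 81041
T = 81041/1746.8 ≈ 46.39 °C

T_f ≈ 46.4 °C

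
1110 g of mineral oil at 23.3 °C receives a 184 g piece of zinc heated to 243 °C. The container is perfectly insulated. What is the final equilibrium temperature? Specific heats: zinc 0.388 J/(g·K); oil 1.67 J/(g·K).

Net heat exchanged in the isolated system is zero:
184·0.388·(T − 243) + 1110·1.67·(T − 23.3) = 0
(71.39 + 1853.7) T = 71.39·243 + 1853.7·23.3
T ≈ 31.45 °C

T_f ≈ 31.4 °C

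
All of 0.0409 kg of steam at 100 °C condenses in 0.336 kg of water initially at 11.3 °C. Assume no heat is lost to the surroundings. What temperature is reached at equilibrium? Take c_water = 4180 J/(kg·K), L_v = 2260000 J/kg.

T_f ≈ 79.6 °C

Heat gained plus heat lost sum to zero:
steam→water at 100 °C releases m L_v = 0.0409·2260000 = 92434; condensate cools 100→T: 0.0409·4180·(T − 100) = 170.96(T − 100); original water: 1404.5(T − 11.3)
1575.4 T = 92434 + 17096 + 15871 = 125401
T ≈ 79.60 °C (< 100 °C, so full condensation is consistent).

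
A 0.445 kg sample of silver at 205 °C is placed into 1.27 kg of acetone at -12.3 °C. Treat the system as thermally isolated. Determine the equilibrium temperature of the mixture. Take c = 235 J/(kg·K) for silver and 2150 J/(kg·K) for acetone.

T_f ≈ -4.3 °C

Heat lost by the silver equals heat gained by the acetone:
0.445·235·(205 − T) = 1.27·2150·(T − (-12.3))
104.58(205 − T) = 2730.5(T − (-12.3))
2835.1 T = -12147  ⇒  T ≈ -4.28 °C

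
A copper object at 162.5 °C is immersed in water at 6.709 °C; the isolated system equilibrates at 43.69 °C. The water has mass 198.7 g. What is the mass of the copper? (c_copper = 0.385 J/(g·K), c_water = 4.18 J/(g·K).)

m ≈ 671 g

|Q_copper| = |Q_water|:
m×0.385×(162.5 − 43.69) = 198.7×4.18×(43.69 − 6.709)
45.74 m = 30715  ⇒  m ≈ 671.5 g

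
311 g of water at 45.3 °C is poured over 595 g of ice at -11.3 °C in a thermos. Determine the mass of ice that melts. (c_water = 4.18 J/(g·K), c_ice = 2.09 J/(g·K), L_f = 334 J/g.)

Water can give up m c ΔT = 311·4.18·45.3 = 58889 J before reaching 0 °C.
Of that, 595·2.09·11.3 = 14052 J goes to bring the ice to 0 °C, leaving 44837 J.
Fully melting the ice requires m_ice L_f = 595·334 = 198730 J.
44837 J < 198730 J, so only part of the ice melts and the system sits at 0 °C.
m_melted·334 = 44837  ⇒  m_melted ≈ 134.2 g.

m_melted ≈ 134 g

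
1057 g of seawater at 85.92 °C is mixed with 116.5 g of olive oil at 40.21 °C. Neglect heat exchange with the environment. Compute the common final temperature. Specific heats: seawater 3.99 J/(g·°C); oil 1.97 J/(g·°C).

T_f is the heat-capacity-weighted average of the initial temperatures:
T_f = (4217.4×85.92 + 229.5×40.21) / (4217.4 + 229.5)
    = 371590 / 4446.9 ≈ 83.56 °C

T_f ≈ 83.6 °C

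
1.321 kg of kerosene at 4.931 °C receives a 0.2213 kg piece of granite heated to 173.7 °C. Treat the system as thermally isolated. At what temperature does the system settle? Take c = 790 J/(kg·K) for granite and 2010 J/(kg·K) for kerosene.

Set heat shed by the hot body equal to heat absorbed by the cold body:
0.2213·790·(173.7 − T) = 1.321·2010·(T − 4.931)
174.83(173.7 − T) = 2655.2(T − 4.931)
2830 T = 43460  ⇒  T ≈ 15.36 °C

T_f ≈ 15.4 °C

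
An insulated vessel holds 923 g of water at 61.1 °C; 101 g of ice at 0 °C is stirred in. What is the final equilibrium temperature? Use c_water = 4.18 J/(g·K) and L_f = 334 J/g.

T_f ≈ 47.2 °C

Net heat exchanged in the isolated system is zero:
fusion: m_ice L_f = 101·334 = 33734; warm the meltwater: 422.18 T; water: 3858.1(T − 61.1)
4280.3 T = 235732 − 33734 = 201998
T ≈ 47.19 °C. Since T > 0 °C, the all-ice-melts assumption holds.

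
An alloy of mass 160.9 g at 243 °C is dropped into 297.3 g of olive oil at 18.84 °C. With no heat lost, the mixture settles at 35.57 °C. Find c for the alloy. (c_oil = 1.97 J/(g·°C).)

c ≈ 0.294 J/(g·°C)

m_s c (T_s − T_f) = m_oil c_oil (T_f − T_0):
160.9·c·(243 − 35.57) = 297.3·1.97·(35.57 − 18.84)
33375 c = 9798.4  ⇒  c ≈ 0.2936 J/(g·°C)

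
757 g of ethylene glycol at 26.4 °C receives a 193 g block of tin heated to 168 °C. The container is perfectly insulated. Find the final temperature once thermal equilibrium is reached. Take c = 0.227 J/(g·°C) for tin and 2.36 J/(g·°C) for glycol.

T_f = Σ m_i c_i T_i / Σ m_i c_i:
T_f = (43.81*168 + 1786.5*26.4) / (43.81 + 1786.5)
    = 54524 / 1830.3 ≈ 29.79 °C

T_f ≈ 29.8 °C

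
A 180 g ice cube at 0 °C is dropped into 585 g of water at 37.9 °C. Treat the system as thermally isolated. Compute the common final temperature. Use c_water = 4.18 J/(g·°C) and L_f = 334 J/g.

T_f ≈ 10.2 °C

Let T be the final temperature. ΣQ_i = 0:
melt ice: 180×334 = 60120
  meltwater 0→T: 180×4.18×T = 752.4 T
  water: 2445.3(T − 37.9)
3197.7 T = 92677 − 60120 = 32557
T ≈ 10.18 °C. Since T > 0 °C, the all-ice-melts assumption holds.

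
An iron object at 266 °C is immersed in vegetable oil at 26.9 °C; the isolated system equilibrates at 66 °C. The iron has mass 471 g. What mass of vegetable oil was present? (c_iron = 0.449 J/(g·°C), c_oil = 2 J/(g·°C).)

m ≈ 541 g

Energy conservation, ΣQ = 0:
471×0.449×(66 − 266) + m×2×(66 − 26.9) = 0
78.2 m = 42296
m = 42296/78.2 ≈ 540.9 g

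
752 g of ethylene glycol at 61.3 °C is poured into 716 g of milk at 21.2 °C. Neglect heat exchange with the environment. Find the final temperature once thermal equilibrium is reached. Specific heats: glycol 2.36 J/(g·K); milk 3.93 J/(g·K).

T_f ≈ 36.7 °C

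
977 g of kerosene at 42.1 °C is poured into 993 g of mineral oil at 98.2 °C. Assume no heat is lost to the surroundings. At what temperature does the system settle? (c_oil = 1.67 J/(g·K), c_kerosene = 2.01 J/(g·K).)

Heat gained plus heat lost sum to zero:
993*1.67*(T − 98.2) + 977*2.01*(T − 42.1) = 0
1658.3(T − 98.2) + 1963.8(T − 42.1) = 0
3622.1 T = 245521
T = 245521 / 3622.1 = 67.8 °C

T_f ≈ 67.8 °C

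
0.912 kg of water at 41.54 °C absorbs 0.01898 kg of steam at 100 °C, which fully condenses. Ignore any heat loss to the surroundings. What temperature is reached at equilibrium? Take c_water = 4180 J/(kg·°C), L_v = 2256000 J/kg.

Heat gained plus heat lost sum to zero:
latent heat released on condensation: 0.01898·2256000 = 42819
  condensate cools 100→T: 0.01898·4180·(T − 100) = 79.34(T − 100)
  water warms: 0.912·4180·(T − 41.54) = 3812.2(T − 41.54)
3891.5 T = 42819 + 7933.6 + 158357 = 209110
T ≈ 53.74 °C, under the boiling point, so the assumption holds.

T_f ≈ 53.7 °C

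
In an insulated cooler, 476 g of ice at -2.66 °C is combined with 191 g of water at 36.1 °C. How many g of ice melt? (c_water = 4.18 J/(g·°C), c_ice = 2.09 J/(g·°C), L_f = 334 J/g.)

m_melted ≈ 78.4 g

Cooling the water to 0 °C releases 191·4.18·36.1 = 28822 J.
Of that, 476·2.09·2.66 = 2646.3 J goes to bring the ice to 0 °C, leaving 26175 J.
Fully melting the ice requires m_ice L_f = 476·334 = 158984 J.
26175 J < 158984 J, so only part of the ice melts and the system sits at 0 °C.
m_melt = 26175 / L_f = 78.37 g.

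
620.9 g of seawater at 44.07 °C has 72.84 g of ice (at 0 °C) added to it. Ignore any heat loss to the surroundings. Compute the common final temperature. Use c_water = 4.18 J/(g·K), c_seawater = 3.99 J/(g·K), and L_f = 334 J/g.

Heat gained plus heat lost sum to zero:
fusion: m_ice L_f = 72.84·334 = 24329; meltwater 0→T: 72.84·4.18·T = 304.47 T; seawater cools: 620.9·3.99·(T − 44.07) = 2477.4(T − 44.07)
2781.9 T = 109179 − 24329 = 84850
T ≈ 30.50 °C (positive, so assuming full melt was valid).

T_f ≈ 30.5 °C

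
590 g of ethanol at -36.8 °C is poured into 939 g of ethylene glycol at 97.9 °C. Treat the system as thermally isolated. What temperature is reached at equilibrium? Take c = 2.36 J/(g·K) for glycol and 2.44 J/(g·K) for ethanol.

|Q_glycol| = |Q_ethanol|:
939·2.36·(97.9 − T) = 590·2.44·(T − (-36.8))
2216(97.9 − T) = 1439.6(T − (-36.8))
3655.6 T = 163973  ⇒  T ≈ 44.85 °C

T_f ≈ 44.9 °C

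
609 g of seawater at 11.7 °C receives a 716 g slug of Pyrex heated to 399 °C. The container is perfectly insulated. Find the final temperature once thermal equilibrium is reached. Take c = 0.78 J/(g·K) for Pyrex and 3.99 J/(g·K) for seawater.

Heat lost by the Pyrex equals heat gained by the seawater:
716×0.78×(399 − T) = 609×3.99×(T − 11.7)
558.48(399 − T) = 2429.9(T − 11.7)
2988.4 T = 251263  ⇒  T ≈ 84.08 °C

T_f ≈ 84.1 °C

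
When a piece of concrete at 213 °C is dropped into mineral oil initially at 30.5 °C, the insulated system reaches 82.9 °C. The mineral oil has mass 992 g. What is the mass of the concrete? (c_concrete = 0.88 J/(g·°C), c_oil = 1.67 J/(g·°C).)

m ≈ 758 g

Energy conservation, ΣQ = 0:
m×0.88×(82.9 − 213) + 992×1.67×(82.9 − 30.5) = 0
-114.49 m = -86808
m = -86808/-114.49 ≈ 758.2 g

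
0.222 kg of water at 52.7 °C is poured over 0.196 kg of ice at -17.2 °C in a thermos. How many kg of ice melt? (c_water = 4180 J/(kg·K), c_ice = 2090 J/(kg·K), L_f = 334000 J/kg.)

m_melted ≈ 0.125 kg

Water can give up m c ΔT = 0.222·4180·52.7 = 48903 J before reaching 0 °C.
Warming the ice to 0 °C takes 0.196·2090·17.2 = 7045.8 J, leaving 41858 J for melting.
To melt every bit of ice: 0.196·334000 = 65464 J.
Since 41858 < 65464 J, not all the ice melts; equilibrium is at 0 °C.
m_melted·334000 = 41858  ⇒  m_melted ≈ 0.1253 kg.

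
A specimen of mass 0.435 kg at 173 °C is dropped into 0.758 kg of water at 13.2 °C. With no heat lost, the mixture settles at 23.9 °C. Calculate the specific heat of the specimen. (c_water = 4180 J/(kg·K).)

c ≈ 523 J/(kg·K)

Taking heat into each body as positive, Σ m c ΔT = 0:
0.435×c×(23.9 − 173) + 0.758×4180×(23.9 − 13.2) = 0
-64.86 c = -33902
c = -33902/-64.86 ≈ 522.7 J/(kg·K)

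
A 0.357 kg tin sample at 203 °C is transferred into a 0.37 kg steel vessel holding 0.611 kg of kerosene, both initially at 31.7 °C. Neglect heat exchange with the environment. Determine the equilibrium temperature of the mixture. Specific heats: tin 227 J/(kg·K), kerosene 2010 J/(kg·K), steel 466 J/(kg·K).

Setting the total heat transfer to zero:
0.357*227*(T − 203) + 0.611*2010*(T − 31.7) + 0.37*466*(T − 31.7) = 0
81.04(T − 203) + 1228.1(T − 31.7) + 172.42(T − 31.7) = 0
1481.6 T = 60848
T = 60848/1481.6 ≈ 41.07 °C

T_f ≈ 41.1 °C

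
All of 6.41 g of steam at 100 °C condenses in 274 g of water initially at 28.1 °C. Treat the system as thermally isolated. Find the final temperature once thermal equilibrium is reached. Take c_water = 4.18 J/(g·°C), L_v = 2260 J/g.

Energy balance with sensible and latent terms:
steam→water at 100 °C releases m L_v = 6.41×2260 = 14487; condensed water 100 °C→T: 26.79(T − 100); original water: 1145.3(T − 28.1)
1172.1 T = 14487 + 2679.4 + 32183 = 49349
T ≈ 42.10 °C, under the boiling point, so the assumption holds.

T_f ≈ 42.1 °C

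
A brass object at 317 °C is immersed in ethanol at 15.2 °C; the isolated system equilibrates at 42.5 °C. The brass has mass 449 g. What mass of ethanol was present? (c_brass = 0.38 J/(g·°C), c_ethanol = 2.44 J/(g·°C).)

Conservation of energy gives ΣQ = 0:
449·0.38·(42.5 − 317) + m·2.44·(42.5 − 15.2) = 0
66.61 m = 46835
m = 46835/66.61 ≈ 703.1 g

m ≈ 703 g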